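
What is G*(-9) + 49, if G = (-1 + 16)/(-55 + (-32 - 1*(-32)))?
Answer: 566/11 ≈ 51.455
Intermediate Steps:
G = -3/11 (G = 15/(-55 + (-32 + 32)) = 15/(-55 + 0) = 15/(-55) = 15*(-1/55) = -3/11 ≈ -0.27273)
G*(-9) + 49 = -3/11*(-9) + 49 = 27/11 + 49 = 566/11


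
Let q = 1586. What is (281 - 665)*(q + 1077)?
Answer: -1022592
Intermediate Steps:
(281 - 665)*(q + 1077) = (281 - 665)*(1586 + 1077) = -384*2663 = -1022592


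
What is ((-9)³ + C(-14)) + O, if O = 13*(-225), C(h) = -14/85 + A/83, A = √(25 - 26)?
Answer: -310604/85 + I/83 ≈ -3654.2 + 0.012048*I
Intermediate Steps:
A = I (A = √(-1) = I ≈ 1.0*I)
C(h) = -14/85 + I/83
O = -2925
((-9)³ + C(-14)) + O = ((-9)³ + (-14/85 + I/83)) - 2925 = (-729 + (-14/85 + I/83)) - 2925 = (-61979/85 + I/83) - 2925 = -310604/85 + I/83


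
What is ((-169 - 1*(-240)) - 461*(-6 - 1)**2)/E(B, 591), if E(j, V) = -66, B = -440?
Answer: 3753/11 ≈ 341.18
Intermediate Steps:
((-169 - 1*(-240)) - 461*(-6 - 1)**2)/E(B, 591) = ((-169 - 1*(-240)) - 461*(-6 - 1)**2)/(-66) = ((-169 + 240) - 461*(-7)**2)*(-1/66) = (71 - 461*49)*(-1/66) = (71 - 22589)*(-1/66) = -22518*(-1/66) = 3753/11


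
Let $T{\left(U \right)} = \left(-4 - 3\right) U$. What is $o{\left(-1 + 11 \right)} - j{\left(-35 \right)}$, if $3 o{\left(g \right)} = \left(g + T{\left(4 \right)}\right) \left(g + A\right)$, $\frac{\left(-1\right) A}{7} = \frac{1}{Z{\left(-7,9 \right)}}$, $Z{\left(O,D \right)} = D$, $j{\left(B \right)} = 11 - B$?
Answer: $- \frac{304}{3} \approx -101.33$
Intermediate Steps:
$T{\left(U \right)} = - 7 U$
$A = - \frac{7}{9} \approx -0.77778$
$o{\left(g \right)} = \frac{\left(-28 + g\right) \left(- \frac{7}{9} + g\right)}{3}$ ($o{\left(g \right)} = \frac{\left(g - 28\right) \left(g - \frac{7}{9}\right)}{3} = \frac{\left(g - 28\right) \left(- \frac{7}{9} + g\right)}{3} = \frac{\left(-28 + g\right) \left(- \frac{7}{9} + g\right)}{3}$)
$o{\left(-1 + 11 \right)} - j{\left(-35 \right)} = \left(\frac{196}{27} - \frac{259 \left(-1 + 11\right)}{27} + \frac{\left(-1 + 11\right)^{2}}{3}\right) - \left(11 - -35\right) = \left(\frac{196}{27} - \frac{2590}{27} + \frac{10^{2}}{3}\right) - \left(11 + 35\right) = \left(\frac{196}{27} - \frac{2590}{27} + \frac{1}{3} \cdot 100\right) - 46 = \left(\frac{196}{27} - \frac{2590}{27} + \frac{100}{3}\right) - 46 = - \frac{166}{3} - 46 = - \frac{304}{3}$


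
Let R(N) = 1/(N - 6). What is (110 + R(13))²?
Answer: 594441/49 ≈ 12131.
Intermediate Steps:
R(N) = 1/(-6 + N)
(110 + R(13))² = (110 + 1/(-6 + 13))² = (110 + 1/7)² = (110 + ⅐)² = (771/7)² = 594441/49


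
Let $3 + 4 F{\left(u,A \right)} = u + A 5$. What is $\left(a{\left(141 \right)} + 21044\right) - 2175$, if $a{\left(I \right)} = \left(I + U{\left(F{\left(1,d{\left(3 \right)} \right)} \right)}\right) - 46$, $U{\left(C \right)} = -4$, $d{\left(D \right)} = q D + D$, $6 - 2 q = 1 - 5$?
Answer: $18960$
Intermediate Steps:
$q = 5$ ($q = 3 - \frac{1 - 5}{2} = 3 - -2 = 3 + 2 = 5$)
$d{\left(D \right)} = 6 D$ ($d{\left(D \right)} = 5 D + D = 6 D$)
$F{\left(u,A \right)} = - \frac{3}{4} + \frac{u}{4} + \frac{5 A}{4}$ ($F{\left(u,A \right)} = - \frac{3}{4} + \frac{u + A 5}{4} = - \frac{3}{4} + \frac{u + 5 A}{4} = - \frac{3}{4} + \left(\frac{u}{4} + \frac{5 A}{4}\right) = - \frac{3}{4} + \frac{u}{4} + \frac{5 A}{4}$)
$a{\left(I \right)} = -50 + I$ ($a{\left(I \right)} = \left(I - 4\right) - 46 = \left(-4 + I\right) - 46 = -50 + I$)
$\left(a{\left(141 \right)} + 21044\right) - 2175 = \left(\left(-50 + 141\right) + 21044\right) - 2175 = \left(91 + 21044\right) - 2175 = 21135 - 2175 = 18960$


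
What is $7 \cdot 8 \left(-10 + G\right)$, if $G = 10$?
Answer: $0$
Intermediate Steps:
$7 \cdot 8 \left(-10 + G\right) = 7 \cdot 8 \left(-10 + 10\right) = 56 \cdot 0 = 0$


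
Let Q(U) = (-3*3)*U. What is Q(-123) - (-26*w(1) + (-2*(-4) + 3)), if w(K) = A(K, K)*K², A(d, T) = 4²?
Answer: 1512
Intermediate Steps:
A(d, T) = 16
w(K) = 16*K²
Q(U) = -9*U
Q(-123) - (-26*w(1) + (-2*(-4) + 3)) = -9*(-123) - (-416*1² + (-2*(-4) + 3)) = 1107 - (-416 + (8 + 3)) = 1107 - (-26*16 + 11) = 1107 - (-416 + 11) = 1107 - 1*(-405) = 1107 + 405 = 1512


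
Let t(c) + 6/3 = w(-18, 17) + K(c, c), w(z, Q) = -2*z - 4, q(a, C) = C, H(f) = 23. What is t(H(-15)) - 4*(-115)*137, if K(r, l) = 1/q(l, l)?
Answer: 1450151/23 ≈ 63050.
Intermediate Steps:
K(r, l) = 1/l
w(z, Q) = -4 - 2*z
t(c) = 30 + 1/c (t(c) = -2 + ((-4 - 2*(-18)) + 1/c) = -2 + ((-4 + 36) + 1/c) = -2 + (32 + 1/c) = 30 + 1/c)
t(H(-15)) - 4*(-115)*137 = (30 + 1/23) - 4*(-115)*137 = (30 + 1/23) - (-460)*137 = 691/23 - 1*(-63020) = 691/23 + 63020 = 1450151/23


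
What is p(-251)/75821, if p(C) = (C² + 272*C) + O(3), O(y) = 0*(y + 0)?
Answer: -5271/75821 ≈ -0.069519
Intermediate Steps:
O(y) = 0 (O(y) = 0*y = 0)
p(C) = C² + 272*C (p(C) = (C² + 272*C) + 0 = C² + 272*C)
p(-251)/75821 = -251*(272 - 251)/75821 = -251*21*(1/75821) = -5271*1/75821 = -5271/75821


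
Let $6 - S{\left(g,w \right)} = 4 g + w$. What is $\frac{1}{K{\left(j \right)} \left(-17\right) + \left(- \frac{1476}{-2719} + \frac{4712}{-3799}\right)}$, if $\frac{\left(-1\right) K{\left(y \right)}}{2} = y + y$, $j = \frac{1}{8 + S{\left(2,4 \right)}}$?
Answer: $\frac{10329481}{343997750} \approx 0.030028$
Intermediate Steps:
$S{\left(g,w \right)} = 6 - w - 4 g$ ($S{\left(g,w \right)} = 6 - \left(4 g + w\right) = 6 - \left(w + 4 g\right) = 6 - w - 4 g$)
$j = \frac{1}{2}$ ($j = \frac{1}{8 - 6} = \frac{1}{2} \approx 0.5$)
$K{\left(y \right)} = - 4 y$ ($K{\left(y \right)} = - 2 \left(y + y\right) = - 2 \cdot 2 y = - 4 y$)
$\frac{1}{K{\left(j \right)} \left(-17\right) + \left(- \frac{1476}{-2719} + \frac{4712}{-3799}\right)} = \frac{1}{\left(-4\right) \frac{1}{2} \left(-17\right) + \left(- \frac{1476}{-2719} + \frac{4712}{-3799}\right)} = \frac{1}{\left(-2\right) \left(-17\right) + \left(\left(-1476\right) \left(- \frac{1}{2719}\right) + 4712 \left(- \frac{1}{3799}\right)\right)} = \frac{1}{34 + \left(\frac{1476}{2719} - \frac{4712}{3799}\right)} = \frac{1}{34 - \frac{7204604}{10329481}} = \frac{1}{\frac{343997750}{10329481}} = \frac{10329481}{343997750}$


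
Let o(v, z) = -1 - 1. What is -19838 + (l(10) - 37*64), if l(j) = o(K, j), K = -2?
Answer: -22208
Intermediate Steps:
o(v, z) = -2
l(j) = -2
-19838 + (l(10) - 37*64) = -19838 + (-2 - 37*64) = -19838 + (-2 - 2368) = -19838 - 2370 = -22208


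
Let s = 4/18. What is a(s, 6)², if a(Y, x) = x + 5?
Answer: 121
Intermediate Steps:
s = 2/9 (s = 4*(1/18) = 2/9 ≈ 0.22222)
a(Y, x) = 5 + x
a(s, 6)² = (5 + 6)² = 11² = 121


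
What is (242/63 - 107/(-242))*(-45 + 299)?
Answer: 8293735/7623 ≈ 1088.0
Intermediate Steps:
(242/63 - 107/(-242))*(-45 + 299) = (242*(1/63) - 107*(-1/242))*254 = (242/63 + 107/242)*254 = (65305/15246)*254 = 8293735/7623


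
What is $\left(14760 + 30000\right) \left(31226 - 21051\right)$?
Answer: $455433000$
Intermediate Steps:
$\left(14760 + 30000\right) \left(31226 - 21051\right) = 44760 \cdot 10175 = 455433000$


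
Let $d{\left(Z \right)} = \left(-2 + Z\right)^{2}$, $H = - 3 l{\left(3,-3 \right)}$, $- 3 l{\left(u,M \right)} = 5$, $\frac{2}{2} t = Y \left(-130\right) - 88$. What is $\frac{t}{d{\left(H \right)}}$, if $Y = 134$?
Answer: $- \frac{5836}{3} \approx -1945.3$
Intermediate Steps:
$t = -17508$ ($t = 134 \left(-130\right) - 88 = -17420 - 88 = -17508$)
$l{\left(u,M \right)} = - \frac{5}{3}$ ($l{\left(u,M \right)} = \left(- \frac{1}{3}\right) 5 = - \frac{5}{3}$)
$H = 5$ ($H = \left(-3\right) \left(- \frac{5}{3}\right) = 5$)
$\frac{t}{d{\left(H \right)}} = - \frac{17508}{\left(-2 + 5\right)^{2}} = - \frac{17508}{3^{2}} = - \frac{17508}{9} = \left(-17508\right) \frac{1}{9} = - \frac{5836}{3}$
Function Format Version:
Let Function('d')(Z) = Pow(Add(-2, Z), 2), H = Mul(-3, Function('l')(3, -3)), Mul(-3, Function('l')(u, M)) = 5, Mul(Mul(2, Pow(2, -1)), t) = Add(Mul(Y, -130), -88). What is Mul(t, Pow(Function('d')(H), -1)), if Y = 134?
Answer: Rational(-5836, 3) ≈ -1945.3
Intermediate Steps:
t = -17508 (t = Add(Mul(134, -130), -88) = Add(-17420, -88) = -17508)
Function('l')(u, M) = Rational(-5, 3) (Function('l')(u, M) = Mul(Rational(-1, 3), 5) = Rational(-5, 3))
H = 5 (H = Mul(-3, Rational(-5, 3)) = 5)
Mul(t, Pow(Function('d')(H), -1)) = Mul(-17508, Pow(Pow(Add(-2, 5), 2), -1)) = Mul(-17508, Pow(Pow(3, 2), -1)) = Mul(-17508, Pow(9, -1)) = Mul(-17508, Rational(1, 9)) = Rational(-5836, 3)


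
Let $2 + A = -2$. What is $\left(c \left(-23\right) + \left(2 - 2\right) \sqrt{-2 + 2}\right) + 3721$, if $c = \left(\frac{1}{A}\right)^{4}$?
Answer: $\frac{952553}{256} \approx 3720.9$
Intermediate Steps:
$A = -4$ ($A = -2 - 2 = -4$)
$c = \frac{1}{256}$ ($c = \left(\frac{1}{-4}\right)^{4} = \left(- \frac{1}{4}\right)^{4} = \frac{1}{256} \approx 0.0039063$)
$\left(c \left(-23\right) + \left(2 - 2\right) \sqrt{-2 + 2}\right) + 3721 = \left(\frac{1}{256} \left(-23\right) + \left(2 - 2\right) \sqrt{-2 + 2}\right) + 3721 = \left(- \frac{23}{256} + 0 \sqrt{0}\right) + 3721 = \left(- \frac{23}{256} + 0 \cdot 0\right) + 3721 = \left(- \frac{23}{256} + 0\right) + 3721 = - \frac{23}{256} + 3721 = \frac{952553}{256}$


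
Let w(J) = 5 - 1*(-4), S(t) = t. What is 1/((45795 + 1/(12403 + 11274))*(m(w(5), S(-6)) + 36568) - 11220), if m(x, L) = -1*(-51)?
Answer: 23677/39705284525764 ≈ 5.9632e-10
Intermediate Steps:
w(J) = 9 (w(J) = 5 + 4 = 9)
m(x, L) = 51
1/((45795 + 1/(12403 + 11274))*(m(w(5), S(-6)) + 36568) - 11220) = 1/((45795 + 1/(12403 + 11274))*(51 + 36568) - 11220) = 1/((45795 + 1/23677)*36619 - 11220) = 1/((1084288216/23677)*36619 - 11220) = 1/(39705550181704/23677 - 11220) = 1/(39705284525764/23677) = 23677/39705284525764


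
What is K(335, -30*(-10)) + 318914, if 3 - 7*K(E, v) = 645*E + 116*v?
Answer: 1981526/7 ≈ 2.8308e+5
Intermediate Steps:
K(E, v) = 3/7 - 645*E/7 - 116*v/7 (K(E, v) = 3/7 - (645*E + 116*v)/7 = 3/7 - (116*v + 645*E)/7 = 3/7 + (-645*E/7 - 116*v/7) = 3/7 - 645*E/7 - 116*v/7)
K(335, -30*(-10)) + 318914 = (3/7 - 645/7*335 - (-3480)*(-10)/7) + 318914 = (3/7 - 216075/7 - 116/7*300) + 318914 = (3/7 - 216075/7 - 34800/7) + 318914 = -250872/7 + 318914 = 1981526/7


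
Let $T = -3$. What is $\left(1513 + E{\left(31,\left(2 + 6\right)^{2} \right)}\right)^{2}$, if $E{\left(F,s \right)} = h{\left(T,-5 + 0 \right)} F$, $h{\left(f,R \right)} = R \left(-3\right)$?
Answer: $3912484$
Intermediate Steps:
$h{\left(f,R \right)} = - 3 R$
$E{\left(F,s \right)} = 15 F$ ($E{\left(F,s \right)} = - 3 \left(-5 + 0\right) F = \left(-3\right) \left(-5\right) F = 15 F$)
$\left(1513 + E{\left(31,\left(2 + 6\right)^{2} \right)}\right)^{2} = \left(1513 + 15 \cdot 31\right)^{2} = \left(1513 + 465\right)^{2} = 1978^{2} = 3912484$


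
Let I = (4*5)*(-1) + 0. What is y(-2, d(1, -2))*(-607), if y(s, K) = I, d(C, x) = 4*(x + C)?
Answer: 12140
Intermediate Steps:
I = -20 (I = 20*(-1) + 0 = -20 + 0 = -20)
d(C, x) = 4*C + 4*x (d(C, x) = 4*(C + x) = 4*C + 4*x)
y(s, K) = -20
y(-2, d(1, -2))*(-607) = -20*(-607) = 12140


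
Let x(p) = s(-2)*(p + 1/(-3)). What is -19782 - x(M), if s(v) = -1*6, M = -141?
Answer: -20630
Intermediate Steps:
s(v) = -6
x(p) = 2 - 6*p (x(p) = -6*(p + 1/(-3)) = -6*(p - 1/3) = -6*(-1/3 + p) = 2 - 6*p)
-19782 - x(M) = -19782 - (2 - 6*(-141)) = -19782 - (2 + 846) = -19782 - 1*848 = -19782 - 848 = -20630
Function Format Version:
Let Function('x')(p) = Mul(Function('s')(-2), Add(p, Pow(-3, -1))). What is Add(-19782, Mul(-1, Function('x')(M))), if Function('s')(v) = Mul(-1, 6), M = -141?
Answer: -20630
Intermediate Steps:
Function('s')(v) = -6
Function('x')(p) = Add(2, Mul(-6, p)) (Function('x')(p) = Mul(-6, Add(p, Pow(-3, -1))) = Mul(-6, Add(p, Rational(-1, 3))) = Mul(-6, Add(Rational(-1, 3), p)) = Add(2, Mul(-6, p)))
Add(-19782, Mul(-1, Function('x')(M))) = Add(-19782, Mul(-1, Add(2, Mul(-6, -141)))) = Add(-19782, Mul(-1, Add(2, 846))) = Add(-19782, Mul(-1, 848)) = Add(-19782, -848) = -20630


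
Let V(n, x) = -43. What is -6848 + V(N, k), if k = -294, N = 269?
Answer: -6891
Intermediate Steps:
-6848 + V(N, k) = -6848 - 43 = -6891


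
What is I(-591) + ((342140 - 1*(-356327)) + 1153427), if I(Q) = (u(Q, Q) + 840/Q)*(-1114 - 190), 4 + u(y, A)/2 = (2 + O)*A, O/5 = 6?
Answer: 10083775054/197 ≈ 5.1187e+7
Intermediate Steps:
O = 30 (O = 5*6 = 30)
u(y, A) = -8 + 64*A (u(y, A) = -8 + 2*((2 + 30)*A) = -8 + 2*(32*A) = -8 + 64*A)
I(Q) = 10432 - 1095360/Q - 83456*Q (I(Q) = ((-8 + 64*Q) + 840/Q)*(-1114 - 190) = (-8 + 64*Q + 840/Q)*(-1304) = 10432 - 1095360/Q - 83456*Q)
I(-591) + ((342140 - 1*(-356327)) + 1153427) = (10432 - 1095360/(-591) - 83456*(-591)) + ((342140 - 1*(-356327)) + 1153427) = (10432 - 1095360*(-1/591) + 49322496) + ((342140 + 356327) + 1153427) = (10432 + 365120/197 + 49322496) + (698467 + 1153427) = 9718951936/197 + 1851894 = 10083775054/197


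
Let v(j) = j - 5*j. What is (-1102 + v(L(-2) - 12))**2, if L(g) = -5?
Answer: 1069156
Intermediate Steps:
v(j) = -4*j
(-1102 + v(L(-2) - 12))**2 = (-1102 - 4*(-5 - 12))**2 = (-1102 - 4*(-17))**2 = (-1102 + 68)**2 = (-1034)**2 = 1069156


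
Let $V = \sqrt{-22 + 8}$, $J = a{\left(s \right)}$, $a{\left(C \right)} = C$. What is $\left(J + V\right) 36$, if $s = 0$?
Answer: $36 i \sqrt{14} \approx 134.7 i$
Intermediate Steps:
$J = 0$
$V = i \sqrt{14}$ ($V = \sqrt{-14} = i \sqrt{14} \approx 3.7417 i$)
$\left(J + V\right) 36 = \left(0 + i \sqrt{14}\right) 36 = i \sqrt{14} \cdot 36 = 36 i \sqrt{14}$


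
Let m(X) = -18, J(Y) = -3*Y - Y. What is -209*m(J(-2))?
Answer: 3762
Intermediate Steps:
J(Y) = -4*Y
-209*m(J(-2)) = -209*(-18) = 3762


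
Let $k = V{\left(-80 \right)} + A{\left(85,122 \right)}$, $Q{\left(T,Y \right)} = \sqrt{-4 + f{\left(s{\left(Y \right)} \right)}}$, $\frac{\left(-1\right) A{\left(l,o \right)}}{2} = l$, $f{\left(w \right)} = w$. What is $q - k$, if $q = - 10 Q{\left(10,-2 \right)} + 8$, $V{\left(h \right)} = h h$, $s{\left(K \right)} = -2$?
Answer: $-6222 - 10 i \sqrt{6} \approx -6222.0 - 24.495 i$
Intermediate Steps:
$A{\left(l,o \right)} = - 2 l$
$V{\left(h \right)} = h^{2}$
$Q{\left(T,Y \right)} = i \sqrt{6}$ ($Q{\left(T,Y \right)} = \sqrt{-4 - 2} = \sqrt{-6} = i \sqrt{6}$)
$k = 6230$ ($k = \left(-80\right)^{2} - 170 = 6400 - 170 = 6230$)
$q = 8 - 10 i \sqrt{6}$ ($q = - 10 i \sqrt{6} + 8 = 8 - 10 i \sqrt{6} \approx 8.0 - 24.495 i$)
$q - k = \left(8 - 10 i \sqrt{6}\right) - 6230 = -6222 - 10 i \sqrt{6}$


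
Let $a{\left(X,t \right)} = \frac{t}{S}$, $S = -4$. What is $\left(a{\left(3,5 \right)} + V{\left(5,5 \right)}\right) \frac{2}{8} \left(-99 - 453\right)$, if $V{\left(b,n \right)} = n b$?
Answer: $- \frac{6555}{2} \approx -3277.5$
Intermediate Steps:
$V{\left(b,n \right)} = b n$
$a{\left(X,t \right)} = - \frac{t}{4}$ ($a{\left(X,t \right)} = \frac{t}{-4} = t \left(- \frac{1}{4}\right) = - \frac{t}{4}$)
$\left(a{\left(3,5 \right)} + V{\left(5,5 \right)}\right) \frac{2}{8} \left(-99 - 453\right) = \left(\left(- \frac{1}{4}\right) 5 + 5 \cdot 5\right) \frac{2}{8} \left(-99 - 453\right) = \left(- \frac{5}{4} + 25\right) 2 \cdot \frac{1}{8} \left(-552\right) = \frac{95}{4} \cdot \frac{1}{4} \left(-552\right) = \frac{95}{16} \left(-552\right) = - \frac{6555}{2}$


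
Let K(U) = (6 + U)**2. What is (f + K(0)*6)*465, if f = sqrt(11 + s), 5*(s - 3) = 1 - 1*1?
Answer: 100440 + 465*sqrt(14) ≈ 1.0218e+5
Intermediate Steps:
s = 3 (s = 3 + (1 - 1*1)/5 = 3 + (1 - 1)/5 = 3 + (1/5)*0 = 3 + 0 = 3)
f = sqrt(14) (f = sqrt(11 + 3) = sqrt(14) ≈ 3.7417)
(f + K(0)*6)*465 = (sqrt(14) + (6 + 0)**2*6)*465 = (sqrt(14) + 6**2*6)*465 = (sqrt(14) + 36*6)*465 = (sqrt(14) + 216)*465 = (216 + sqrt(14))*465 = 100440 + 465*sqrt(14)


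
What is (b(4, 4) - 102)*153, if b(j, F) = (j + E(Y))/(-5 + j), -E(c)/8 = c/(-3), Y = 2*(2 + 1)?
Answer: -18666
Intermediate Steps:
Y = 6 (Y = 2*3 = 6)
E(c) = 8*c/3 (E(c) = -8*c/(-3) = -8*c*(-1)/3 = -(-8)*c/3 = 8*c/3)
b(j, F) = (16 + j)/(-5 + j) (b(j, F) = (j + (8/3)*6)/(-5 + j) = (j + 16)/(-5 + j) = (16 + j)/(-5 + j))
(b(4, 4) - 102)*153 = ((16 + 4)/(-5 + 4) - 102)*153 = (20/(-1) - 102)*153 = (-1*20 - 102)*153 = (-20 - 102)*153 = -122*153 = -18666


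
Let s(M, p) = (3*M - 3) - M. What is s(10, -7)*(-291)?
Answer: -4947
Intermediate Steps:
s(M, p) = -3 + 2*M (s(M, p) = (-3 + 3*M) - M = -3 + 2*M)
s(10, -7)*(-291) = (-3 + 2*10)*(-291) = (-3 + 20)*(-291) = 17*(-291) = -4947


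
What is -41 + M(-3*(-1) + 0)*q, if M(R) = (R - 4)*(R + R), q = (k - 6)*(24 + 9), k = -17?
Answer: 4513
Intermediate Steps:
q = -759 (q = (-17 - 6)*(24 + 9) = -23*33 = -759)
M(R) = 2*R*(-4 + R) (M(R) = (-4 + R)*(2*R) = 2*R*(-4 + R))
-41 + M(-3*(-1) + 0)*q = -41 + (2*(-3*(-1) + 0)*(-4 + (-3*(-1) + 0)))*(-759) = -41 + (2*(3 + 0)*(-4 + (3 + 0)))*(-759) = -41 + (2*3*(-4 + 3))*(-759) = -41 + (2*3*(-1))*(-759) = -41 - 6*(-759) = -41 + 4554 = 4513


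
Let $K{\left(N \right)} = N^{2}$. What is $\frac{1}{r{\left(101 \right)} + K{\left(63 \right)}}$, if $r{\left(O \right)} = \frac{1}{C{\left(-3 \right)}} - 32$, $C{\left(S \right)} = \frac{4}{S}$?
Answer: $\frac{4}{15745} \approx 0.00025405$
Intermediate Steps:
$r{\left(O \right)} = - \frac{131}{4}$ ($r{\left(O \right)} = \frac{1}{4 \frac{1}{-3}} - 32 = \frac{1}{4 \left(- \frac{1}{3}\right)} - 32 = \frac{1}{- \frac{4}{3}} - 32 = - \frac{3}{4} - 32 = - \frac{131}{4}$)
$\frac{1}{r{\left(101 \right)} + K{\left(63 \right)}} = \frac{1}{- \frac{131}{4} + 63^{2}} = \frac{1}{- \frac{131}{4} + 3969} = \frac{1}{\frac{15745}{4}} = \frac{4}{15745}$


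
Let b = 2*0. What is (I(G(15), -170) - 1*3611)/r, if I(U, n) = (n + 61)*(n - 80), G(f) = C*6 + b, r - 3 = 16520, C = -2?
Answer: 23639/16523 ≈ 1.4307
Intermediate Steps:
b = 0
r = 16523 (r = 3 + 16520 = 16523)
G(f) = -12 (G(f) = -2*6 + 0 = -12 + 0 = -12)
I(U, n) = (-80 + n)*(61 + n) (I(U, n) = (61 + n)*(-80 + n) = (-80 + n)*(61 + n))
(I(G(15), -170) - 1*3611)/r = ((-4880 + (-170)**2 - 19*(-170)) - 1*3611)/16523 = ((-4880 + 28900 + 3230) - 3611)*(1/16523) = (27250 - 3611)*(1/16523) = 23639*(1/16523) = 23639/16523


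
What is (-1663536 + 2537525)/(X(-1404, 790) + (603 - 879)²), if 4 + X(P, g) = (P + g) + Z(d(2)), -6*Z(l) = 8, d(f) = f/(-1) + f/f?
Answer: 2621967/226670 ≈ 11.567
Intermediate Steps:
d(f) = 1 - f (d(f) = f*(-1) + 1 = -f + 1 = 1 - f)
Z(l) = -4/3 (Z(l) = -⅙*8 = -4/3)
X(P, g) = -16/3 + P + g (X(P, g) = -4 + ((P + g) - 4/3) = -4 + (-4/3 + P + g) = -16/3 + P + g)
(-1663536 + 2537525)/(X(-1404, 790) + (603 - 879)²) = (-1663536 + 2537525)/((-16/3 - 1404 + 790) + (603 - 879)²) = 873989/(-1858/3 + (-276)²) = 873989/(-1858/3 + 76176) = 873989/(226670/3) = 873989*(3/226670) = 2621967/226670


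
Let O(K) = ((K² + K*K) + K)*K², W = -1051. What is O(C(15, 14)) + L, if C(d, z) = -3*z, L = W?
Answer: 6148253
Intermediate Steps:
L = -1051
O(K) = K²*(K + 2*K²) (O(K) = ((K² + K²) + K)*K² = (2*K² + K)*K² = (K + 2*K²)*K² = K²*(K + 2*K²))
O(C(15, 14)) + L = (-3*14)³*(1 + 2*(-3*14)) - 1051 = (-42)³*(1 + 2*(-42)) - 1051 = -74088*(1 - 84) - 1051 = -74088*(-83) - 1051 = 6149304 - 1051 = 6148253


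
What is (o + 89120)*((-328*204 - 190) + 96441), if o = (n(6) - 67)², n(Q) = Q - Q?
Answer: 2746394451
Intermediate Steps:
n(Q) = 0
o = 4489 (o = (0 - 67)² = (-67)² = 4489)
(o + 89120)*((-328*204 - 190) + 96441) = (4489 + 89120)*((-328*204 - 190) + 96441) = 93609*((-66912 - 190) + 96441) = 93609*(-67102 + 96441) = 93609*29339 = 2746394451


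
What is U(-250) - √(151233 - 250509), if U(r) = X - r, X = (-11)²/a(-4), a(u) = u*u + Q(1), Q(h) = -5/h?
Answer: 261 - 2*I*√24819 ≈ 261.0 - 315.08*I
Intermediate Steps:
a(u) = -5 + u² (a(u) = u*u - 5/1 = u² - 5*1 = u² - 5 = -5 + u²)
X = 11 (X = (-11)²/(-5 + (-4)²) = 121/(-5 + 16) = 121/11 = 121*(1/11) = 11)
U(r) = 11 - r
U(-250) - √(151233 - 250509) = (11 - 1*(-250)) - √(151233 - 250509) = (11 + 250) - √(-99276) = 261 - 2*I*√24819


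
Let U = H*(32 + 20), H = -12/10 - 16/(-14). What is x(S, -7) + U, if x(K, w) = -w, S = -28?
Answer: 141/35 ≈ 4.0286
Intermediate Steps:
H = -2/35 (H = -12*1/10 - 16*(-1/14) = -6/5 + 8/7 = -2/35 ≈ -0.057143)
U = -104/35 (U = -2*(32 + 20)/35 = -2/35*52 = -104/35 ≈ -2.9714)
x(S, -7) + U = -1*(-7) - 104/35 = 7 - 104/35 = 141/35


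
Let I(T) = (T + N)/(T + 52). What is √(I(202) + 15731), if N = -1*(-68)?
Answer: 2*√63435611/127 ≈ 125.43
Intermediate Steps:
N = 68
I(T) = (68 + T)/(52 + T) (I(T) = (T + 68)/(T + 52) = (68 + T)/(52 + T))
√(I(202) + 15731) = √((68 + 202)/(52 + 202) + 15731) = √(270/254 + 15731) = √((1/254)*270 + 15731) = √(135/127 + 15731) = √(1997972/127) = 2*√63435611/127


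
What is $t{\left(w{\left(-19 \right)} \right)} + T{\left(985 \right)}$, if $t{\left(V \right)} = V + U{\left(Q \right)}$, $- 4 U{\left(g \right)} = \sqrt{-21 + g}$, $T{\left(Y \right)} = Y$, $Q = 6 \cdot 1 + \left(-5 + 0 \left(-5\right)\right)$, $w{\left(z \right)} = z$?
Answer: $966 - \frac{i \sqrt{5}}{2} \approx 966.0 - 1.118 i$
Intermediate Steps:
$Q = 1$ ($Q = 6 + \left(-5 + 0\right) = 6 - 5 = 1$)
$U{\left(g \right)} = - \frac{\sqrt{-21 + g}}{4}$
$t{\left(V \right)} = V - \frac{i \sqrt{5}}{2}$ ($t{\left(V \right)} = V - \frac{\sqrt{-21 + 1}}{4} = V - \frac{\sqrt{-20}}{4} = V - \frac{2 i \sqrt{5}}{4} = V - \frac{i \sqrt{5}}{2}$)
$t{\left(w{\left(-19 \right)} \right)} + T{\left(985 \right)} = \left(-19 - \frac{i \sqrt{5}}{2}\right) + 985 = 966 - \frac{i \sqrt{5}}{2}$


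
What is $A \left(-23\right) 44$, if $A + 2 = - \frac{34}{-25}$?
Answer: $\frac{16192}{25} \approx 647.68$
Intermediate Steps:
$A = - \frac{16}{25}$ ($A = -2 - \frac{34}{-25} = -2 - 34 \left(- \frac{1}{25}\right) = -2 - - \frac{34}{25} = -2 + \frac{34}{25} = - \frac{16}{25} \approx -0.64$)
$A \left(-23\right) 44 = \left(- \frac{16}{25}\right) \left(-23\right) 44 = \frac{368}{25} \cdot 44 = \frac{16192}{25}$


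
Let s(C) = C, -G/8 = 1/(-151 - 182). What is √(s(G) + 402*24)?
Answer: 22*√245606/111 ≈ 98.224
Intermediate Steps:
G = 8/333 (G = -8/(-151 - 182) = -8/(-333) = -8*(-1/333) = 8/333 ≈ 0.024024)
√(s(G) + 402*24) = √(8/333 + 402*24) = √(8/333 + 9648) = √(3212792/333) = 22*√245606/111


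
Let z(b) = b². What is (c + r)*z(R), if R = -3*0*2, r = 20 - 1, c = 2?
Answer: 0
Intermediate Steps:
r = 19
R = 0 (R = 0*2 = 0)
(c + r)*z(R) = (2 + 19)*0² = 21*0 = 0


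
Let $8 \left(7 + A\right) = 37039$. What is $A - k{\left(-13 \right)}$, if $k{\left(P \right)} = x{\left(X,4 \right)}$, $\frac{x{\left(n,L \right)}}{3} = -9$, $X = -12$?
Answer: $\frac{37199}{8} \approx 4649.9$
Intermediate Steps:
$A = \frac{36983}{8}$ ($A = -7 + \frac{1}{8} \cdot 37039 = -7 + \frac{37039}{8} = \frac{36983}{8} \approx 4622.9$)
$x{\left(n,L \right)} = -27$ ($x{\left(n,L \right)} = 3 \left(-9\right) = -27$)
$k{\left(P \right)} = -27$
$A - k{\left(-13 \right)} = \frac{36983}{8} - -27 = \frac{36983}{8} + 27 = \frac{37199}{8}$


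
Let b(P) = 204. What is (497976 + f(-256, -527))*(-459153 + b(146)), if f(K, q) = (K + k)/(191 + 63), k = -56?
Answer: -29025217981404/127 ≈ -2.2855e+11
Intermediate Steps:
f(K, q) = -28/127 + K/254 (f(K, q) = (K - 56)/(191 + 63) = (-56 + K)/254 = (-56 + K)*(1/254) = -28/127 + K/254)
(497976 + f(-256, -527))*(-459153 + b(146)) = (497976 + (-28/127 + (1/254)*(-256)))*(-459153 + 204) = (497976 + (-28/127 - 128/127))*(-458949) = (497976 - 156/127)*(-458949) = (63242796/127)*(-458949) = -29025217981404/127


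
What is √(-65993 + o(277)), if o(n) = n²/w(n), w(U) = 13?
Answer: 2*I*√2538835/13 ≈ 245.13*I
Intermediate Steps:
o(n) = n²/13
√(-65993 + o(277)) = √(-65993 + (1/13)*277²) = √(-65993 + (1/13)*76729) = √(-65993 + 76729/13) = √(-781180/13) = 2*I*√2538835/13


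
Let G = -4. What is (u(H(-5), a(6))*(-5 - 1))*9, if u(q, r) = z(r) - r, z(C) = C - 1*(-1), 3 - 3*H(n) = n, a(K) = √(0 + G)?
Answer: -54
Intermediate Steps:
a(K) = 2*I (a(K) = √(0 - 4) = √(-4) = 2*I)
H(n) = 1 - n/3
z(C) = 1 + C (z(C) = C + 1 = 1 + C)
u(q, r) = 1 (u(q, r) = (1 + r) - r = 1)
(u(H(-5), a(6))*(-5 - 1))*9 = (1*(-5 - 1))*9 = (1*(-6))*9 = -6*9 = -54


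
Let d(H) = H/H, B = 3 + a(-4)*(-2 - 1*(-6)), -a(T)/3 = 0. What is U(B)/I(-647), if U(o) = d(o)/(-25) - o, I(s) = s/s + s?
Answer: 2/425 ≈ 0.0047059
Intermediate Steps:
a(T) = 0 (a(T) = -3*0 = 0)
B = 3 (B = 3 + 0*(-2 - 1*(-6)) = 3 + 0*(-2 + 6) = 3 + 0*4 = 3 + 0 = 3)
I(s) = 1 + s
d(H) = 1
U(o) = -1/25 - o (U(o) = 1/(-25) - o = 1*(-1/25) - o = -1/25 - o)
U(B)/I(-647) = (-1/25 - 1*3)/(1 - 647) = (-1/25 - 3)/(-646) = -76/25*(-1/646) = 2/425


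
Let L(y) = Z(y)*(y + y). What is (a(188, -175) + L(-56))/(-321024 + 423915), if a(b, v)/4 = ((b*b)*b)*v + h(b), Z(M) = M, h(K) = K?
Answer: -4651263376/102891 ≈ -45206.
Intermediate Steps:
a(b, v) = 4*b + 4*v*b³ (a(b, v) = 4*(((b*b)*b)*v + b) = 4*((b²*b)*v + b) = 4*(b³*v + b) = 4*(v*b³ + b) = 4*(b + v*b³) = 4*b + 4*v*b³)
L(y) = 2*y² (L(y) = y*(y + y) = y*(2*y) = 2*y²)
(a(188, -175) + L(-56))/(-321024 + 423915) = (4*188*(1 - 175*188²) + 2*(-56)²)/(-321024 + 423915) = (4*188*(1 - 175*35344) + 2*3136)/102891 = (4*188*(1 - 6185200) + 6272)*(1/102891) = (4*188*(-6185199) + 6272)*(1/102891) = (-4651269648 + 6272)*(1/102891) = -4651263376*1/102891 = -4651263376/102891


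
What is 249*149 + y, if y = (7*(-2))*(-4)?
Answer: 37157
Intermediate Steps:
y = 56 (y = -14*(-4) = 56)
249*149 + y = 249*149 + 56 = 37101 + 56 = 37157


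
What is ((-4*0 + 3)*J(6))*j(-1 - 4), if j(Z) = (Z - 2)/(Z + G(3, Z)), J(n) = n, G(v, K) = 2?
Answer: 42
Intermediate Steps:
j(Z) = (-2 + Z)/(2 + Z) (j(Z) = (Z - 2)/(Z + 2) = (-2 + Z)/(2 + Z))
((-4*0 + 3)*J(6))*j(-1 - 4) = ((-4*0 + 3)*6)*((-2 + (-1 - 4))/(2 + (-1 - 4))) = ((0 + 3)*6)*((-2 - 5)/(2 - 5)) = (3*6)*(-7/(-3)) = 18*(-⅓*(-7)) = 18*(7/3) = 42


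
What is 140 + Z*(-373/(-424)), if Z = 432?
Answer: 27562/53 ≈ 520.04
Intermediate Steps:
140 + Z*(-373/(-424)) = 140 + 432*(-373/(-424)) = 140 + 432*(-373*(-1/424)) = 140 + 432*(373/424) = 140 + 20142/53 = 27562/53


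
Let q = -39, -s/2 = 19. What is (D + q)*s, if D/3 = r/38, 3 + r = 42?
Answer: 1365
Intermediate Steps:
s = -38 (s = -2*19 = -38)
r = 39 (r = -3 + 42 = 39)
D = 117/38 (D = 3*(39/38) = 117/38 ≈ 3.0789)
(D + q)*s = (117/38 - 39)*(-38) = -1365/38*(-38) = 1365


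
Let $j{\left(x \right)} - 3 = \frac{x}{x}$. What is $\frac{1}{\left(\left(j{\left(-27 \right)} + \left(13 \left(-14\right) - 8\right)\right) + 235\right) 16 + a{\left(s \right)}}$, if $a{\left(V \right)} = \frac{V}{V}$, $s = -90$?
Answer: $\frac{1}{785} \approx 0.0012739$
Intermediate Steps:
$j{\left(x \right)} = 4$ ($j{\left(x \right)} = 3 + \frac{x}{x} = 3 + 1 = 4$)
$a{\left(V \right)} = 1$
$\frac{1}{\left(\left(j{\left(-27 \right)} + \left(13 \left(-14\right) - 8\right)\right) + 235\right) 16 + a{\left(s \right)}} = \frac{1}{\left(\left(4 + \left(13 \left(-14\right) - 8\right)\right) + 235\right) 16 + 1} = \frac{1}{\left(\left(4 - 190\right) + 235\right) 16 + 1} = \frac{1}{\left(-186 + 235\right) 16 + 1} = \frac{1}{49 \cdot 16 + 1} = \frac{1}{784 + 1} = \frac{1}{785}$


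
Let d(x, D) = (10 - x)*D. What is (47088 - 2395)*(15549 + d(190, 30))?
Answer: 453589257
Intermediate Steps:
d(x, D) = D*(10 - x)
(47088 - 2395)*(15549 + d(190, 30)) = (47088 - 2395)*(15549 + 30*(10 - 1*190)) = 44693*(15549 + 30*(10 - 190)) = 44693*(15549 + 30*(-180)) = 44693*(15549 - 5400) = 44693*10149 = 453589257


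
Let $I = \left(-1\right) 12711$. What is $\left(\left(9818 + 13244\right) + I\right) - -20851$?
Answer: $31202$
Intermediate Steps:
$I = -12711$
$\left(\left(9818 + 13244\right) + I\right) - -20851 = \left(\left(9818 + 13244\right) - 12711\right) - -20851 = \left(23062 - 12711\right) + 20851 = 10351 + 20851 = 31202$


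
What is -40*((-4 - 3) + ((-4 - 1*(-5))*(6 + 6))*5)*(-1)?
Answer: 2120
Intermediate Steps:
-40*((-4 - 3) + ((-4 - 1*(-5))*(6 + 6))*5)*(-1) = -40*(-7 + ((-4 + 5)*12)*5)*(-1) = -40*(-7 + (1*12)*5)*(-1) = -40*(-7 + 12*5)*(-1) = -40*(-7 + 60)*(-1) = -40*53*(-1) = -10*212*(-1) = -2120*(-1) = 2120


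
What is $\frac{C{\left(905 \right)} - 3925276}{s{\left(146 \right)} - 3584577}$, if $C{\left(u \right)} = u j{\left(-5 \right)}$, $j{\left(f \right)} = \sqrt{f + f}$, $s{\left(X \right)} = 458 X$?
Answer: $\frac{3925276}{3517709} - \frac{905 i \sqrt{10}}{3517709} \approx 1.1159 - 0.00081356 i$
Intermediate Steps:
$j{\left(f \right)} = \sqrt{2} \sqrt{f}$ ($j{\left(f \right)} = \sqrt{2 f} = \sqrt{2} \sqrt{f}$)
$C{\left(u \right)} = i u \sqrt{10}$ ($C{\left(u \right)} = u \sqrt{2} \sqrt{-5} = u \sqrt{2} i \sqrt{5} = u i \sqrt{10} = i u \sqrt{10}$)
$\frac{C{\left(905 \right)} - 3925276}{s{\left(146 \right)} - 3584577} = \frac{i 905 \sqrt{10} - 3925276}{458 \cdot 146 - 3584577} = \frac{905 i \sqrt{10} - 3925276}{66868 - 3584577} = \frac{-3925276 + 905 i \sqrt{10}}{-3517709} = \left(-3925276 + 905 i \sqrt{10}\right) \left(- \frac{1}{3517709}\right) = \frac{3925276}{3517709} - \frac{905 i \sqrt{10}}{3517709}$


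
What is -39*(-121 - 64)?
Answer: 7215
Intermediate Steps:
-39*(-121 - 64) = -39*(-185) = 7215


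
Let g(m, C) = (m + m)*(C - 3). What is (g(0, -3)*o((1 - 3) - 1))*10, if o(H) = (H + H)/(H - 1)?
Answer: 0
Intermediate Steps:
g(m, C) = 2*m*(-3 + C) (g(m, C) = (2*m)*(-3 + C) = 2*m*(-3 + C))
o(H) = 2*H/(-1 + H) (o(H) = (2*H)/(-1 + H) = 2*H/(-1 + H))
(g(0, -3)*o((1 - 3) - 1))*10 = ((2*0*(-3 - 3))*(2*((1 - 3) - 1)/(-1 + ((1 - 3) - 1))))*10 = ((2*0*(-6))*(2*(-2 - 1)/(-1 + (-2 - 1))))*10 = (0*(2*(-3)/(-1 - 3)))*10 = (0*(2*(-3)/(-4)))*10 = (0*(2*(-3)*(-1/4)))*10 = (0*(3/2))*10 = 0*10 = 0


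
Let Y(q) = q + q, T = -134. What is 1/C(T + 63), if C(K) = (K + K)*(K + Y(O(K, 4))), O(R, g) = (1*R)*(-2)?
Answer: -1/30246 ≈ -3.3062e-5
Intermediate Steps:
O(R, g) = -2*R (O(R, g) = R*(-2) = -2*R)
Y(q) = 2*q
C(K) = -6*K**2 (C(K) = (K + K)*(K + 2*(-2*K)) = (2*K)*(K - 4*K) = (2*K)*(-3*K) = -6*K**2)
1/C(T + 63) = 1/(-6*(-134 + 63)**2) = 1/(-6*(-71)**2) = 1/(-6*5041) = 1/(-30246) = -1/30246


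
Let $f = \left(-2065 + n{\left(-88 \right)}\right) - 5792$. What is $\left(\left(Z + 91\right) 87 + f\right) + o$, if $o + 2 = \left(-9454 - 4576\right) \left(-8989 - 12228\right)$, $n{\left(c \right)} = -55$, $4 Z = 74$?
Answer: $\frac{595352245}{2} \approx 2.9768 \cdot 10^{8}$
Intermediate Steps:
$Z = \frac{37}{2}$ ($Z = \frac{1}{4} \cdot 74 = \frac{37}{2} \approx 18.5$)
$o = 297674508$ ($o = -2 + \left(-9454 - 4576\right) \left(-8989 - 12228\right) = -2 - -297674510 = -2 + 297674510 = 297674508$)
$f = -7912$ ($f = \left(-2065 - 55\right) - 5792 = -2120 - 5792 = -7912$)
$\left(\left(Z + 91\right) 87 + f\right) + o = \left(\left(\frac{37}{2} + 91\right) 87 - 7912\right) + 297674508 = \left(\frac{219}{2} \cdot 87 - 7912\right) + 297674508 = \left(\frac{19053}{2} - 7912\right) + 297674508 = \frac{3229}{2} + 297674508 = \frac{595352245}{2}$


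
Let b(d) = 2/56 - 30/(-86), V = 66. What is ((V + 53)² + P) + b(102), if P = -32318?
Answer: -21860565/1204 ≈ -18157.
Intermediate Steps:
b(d) = 463/1204 (b(d) = 2*(1/56) - 30*(-1/86) = 1/28 + 15/43 = 463/1204)
((V + 53)² + P) + b(102) = ((66 + 53)² - 32318) + 463/1204 = (119² - 32318) + 463/1204 = (14161 - 32318) + 463/1204 = -18157 + 463/1204 = -21860565/1204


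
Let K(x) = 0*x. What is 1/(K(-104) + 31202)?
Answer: 1/31202 ≈ 3.2049e-5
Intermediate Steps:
K(x) = 0
1/(K(-104) + 31202) = 1/(0 + 31202) = 1/31202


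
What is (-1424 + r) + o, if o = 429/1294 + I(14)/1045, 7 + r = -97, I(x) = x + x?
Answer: -2065722903/1352230 ≈ -1527.6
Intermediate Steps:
I(x) = 2*x
r = -104 (r = -7 - 97 = -104)
o = 484537/1352230 (o = 429/1294 + (2*14)/1045 = 429*(1/1294) + 28*(1/1045) = 429/1294 + 28/1045 = 484537/1352230 ≈ 0.35832)
(-1424 + r) + o = (-1424 - 104) + 484537/1352230 = -1528 + 484537/1352230 = -2065722903/1352230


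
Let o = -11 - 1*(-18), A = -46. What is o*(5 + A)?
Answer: -287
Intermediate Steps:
o = 7 (o = -11 + 18 = 7)
o*(5 + A) = 7*(5 - 46) = 7*(-41) = -287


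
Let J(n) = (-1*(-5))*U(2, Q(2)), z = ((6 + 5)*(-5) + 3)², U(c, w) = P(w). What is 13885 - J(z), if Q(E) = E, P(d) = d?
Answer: 13875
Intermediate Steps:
U(c, w) = w
z = 2704 (z = (11*(-5) + 3)² = (-55 + 3)² = (-52)² = 2704)
J(n) = 10 (J(n) = -1*(-5)*2 = 5*2 = 10)
13885 - J(z) = 13885 - 1*10 = 13885 - 10 = 13875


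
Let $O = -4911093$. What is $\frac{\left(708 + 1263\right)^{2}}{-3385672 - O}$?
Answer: $\frac{3884841}{1525421} \approx 2.5467$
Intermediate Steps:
$\frac{\left(708 + 1263\right)^{2}}{-3385672 - O} = \frac{\left(708 + 1263\right)^{2}}{-3385672 - -4911093} = \frac{1971^{2}}{-3385672 + 4911093} = \frac{3884841}{1525421}$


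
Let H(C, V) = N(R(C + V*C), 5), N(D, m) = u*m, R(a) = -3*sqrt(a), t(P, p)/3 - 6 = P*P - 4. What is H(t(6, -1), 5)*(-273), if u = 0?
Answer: 0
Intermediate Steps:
t(P, p) = 6 + 3*P**2 (t(P, p) = 18 + 3*(P*P - 4) = 18 + 3*(P**2 - 4) = 18 + 3*(-4 + P**2) = 18 + (-12 + 3*P**2) = 6 + 3*P**2)
N(D, m) = 0 (N(D, m) = 0*m = 0)
H(C, V) = 0
H(t(6, -1), 5)*(-273) = 0*(-273) = 0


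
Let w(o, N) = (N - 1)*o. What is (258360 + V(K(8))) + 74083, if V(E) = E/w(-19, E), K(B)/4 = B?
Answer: 195808895/589 ≈ 3.3244e+5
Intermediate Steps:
K(B) = 4*B
w(o, N) = o*(-1 + N) (w(o, N) = (-1 + N)*o = o*(-1 + N))
V(E) = E/(19 - 19*E) (V(E) = E/((-19*(-1 + E))) = E/(19 - 19*E))
(258360 + V(K(8))) + 74083 = (258360 + (4*8)/(19*(1 - 4*8))) + 74083 = (258360 + (1/19)*32/(1 - 1*32)) + 74083 = (258360 + (1/19)*32/(1 - 32)) + 74083 = (258360 + (1/19)*32/(-31)) + 74083 = (258360 + (1/19)*32*(-1/31)) + 74083 = (258360 - 32/589) + 74083 = 152174008/589 + 74083 = 195808895/589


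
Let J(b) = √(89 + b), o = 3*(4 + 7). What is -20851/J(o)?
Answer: -20851*√122/122 ≈ -1887.8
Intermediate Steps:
o = 33 (o = 3*11 = 33)
-20851/J(o) = -20851/√(89 + 33) = -20851*√122/122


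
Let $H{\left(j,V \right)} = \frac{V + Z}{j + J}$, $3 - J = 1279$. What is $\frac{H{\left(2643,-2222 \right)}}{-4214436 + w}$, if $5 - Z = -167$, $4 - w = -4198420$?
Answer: $\frac{1025}{10944202} \approx 9.3657 \cdot 10^{-5}$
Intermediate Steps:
$w = 4198424$ ($w = 4 - -4198420 = 4 + 4198420 = 4198424$)
$J = -1276$ ($J = 3 - 1279 = -1276$)
$Z = 172$ ($Z = 5 - -167 = 5 + 167 = 172$)
$H{\left(j,V \right)} = \frac{172 + V}{-1276 + j}$ ($H{\left(j,V \right)} = \frac{V + 172}{j - 1276} = \frac{172 + V}{-1276 + j}$)
$\frac{H{\left(2643,-2222 \right)}}{-4214436 + w} = \frac{\frac{1}{-1276 + 2643} \left(172 - 2222\right)}{-4214436 + 4198424} = \frac{\frac{1}{1367} \left(-2050\right)}{-16012} = \frac{1}{1367} \left(-2050\right) \left(- \frac{1}{16012}\right) = \left(- \frac{2050}{1367}\right) \left(- \frac{1}{16012}\right) = \frac{1025}{10944202}$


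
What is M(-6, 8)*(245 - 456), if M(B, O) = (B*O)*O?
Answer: 81024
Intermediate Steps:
M(B, O) = B*O²
M(-6, 8)*(245 - 456) = (-6*8²)*(245 - 456) = -6*64*(-211) = -384*(-211) = 81024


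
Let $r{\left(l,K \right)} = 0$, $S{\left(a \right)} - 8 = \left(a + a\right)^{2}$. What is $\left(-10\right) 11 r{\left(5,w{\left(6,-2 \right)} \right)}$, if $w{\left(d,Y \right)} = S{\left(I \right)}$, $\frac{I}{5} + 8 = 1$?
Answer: $0$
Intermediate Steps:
$I = -35$ ($I = -40 + 5 \cdot 1 = -40 + 5 = -35$)
$S{\left(a \right)} = 8 + 4 a^{2}$ ($S{\left(a \right)} = 8 + \left(a + a\right)^{2} = 8 + \left(2 a\right)^{2} = 8 + 4 a^{2}$)
$w{\left(d,Y \right)} = 4908$ ($w{\left(d,Y \right)} = 8 + 4 \left(-35\right)^{2} = 8 + 4 \cdot 1225 = 8 + 4900 = 4908$)
$\left(-10\right) 11 r{\left(5,w{\left(6,-2 \right)} \right)} = \left(-10\right) 11 \cdot 0 = \left(-110\right) 0 = 0$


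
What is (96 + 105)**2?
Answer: 40401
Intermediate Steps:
(96 + 105)**2 = 201**2 = 40401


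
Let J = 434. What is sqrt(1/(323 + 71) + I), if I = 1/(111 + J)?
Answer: sqrt(201631470)/214730 ≈ 0.066128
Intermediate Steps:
I = 1/545 (I = 1/(111 + 434) = 1/545 ≈ 0.0018349)
sqrt(1/(323 + 71) + I) = sqrt(1/(323 + 71) + 1/545) = sqrt(1/394 + 1/545) = sqrt(939/214730) = sqrt(201631470)/214730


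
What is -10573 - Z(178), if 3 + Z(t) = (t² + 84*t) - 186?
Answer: -57020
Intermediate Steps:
Z(t) = -189 + t² + 84*t (Z(t) = -3 + ((t² + 84*t) - 186) = -3 + (-186 + t² + 84*t) = -189 + t² + 84*t)
-10573 - Z(178) = -10573 - (-189 + 178² + 84*178) = -10573 - (-189 + 31684 + 14952) = -10573 - 1*46447 = -10573 - 46447 = -57020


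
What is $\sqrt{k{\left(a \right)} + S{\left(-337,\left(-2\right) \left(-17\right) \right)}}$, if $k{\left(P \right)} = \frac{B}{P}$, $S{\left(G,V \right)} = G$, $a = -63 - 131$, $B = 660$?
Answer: $\frac{i \sqrt{3202843}}{97} \approx 18.45 i$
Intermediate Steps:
$a = -194$ ($a = -63 - 131 = -194$)
$k{\left(P \right)} = \frac{660}{P}$
$\sqrt{k{\left(a \right)} + S{\left(-337,\left(-2\right) \left(-17\right) \right)}} = \sqrt{\frac{660}{-194} - 337} = \sqrt{660 \left(- \frac{1}{194}\right) - 337} = \sqrt{- \frac{330}{97} - 337} = \sqrt{- \frac{33019}{97}} = \frac{i \sqrt{3202843}}{97}$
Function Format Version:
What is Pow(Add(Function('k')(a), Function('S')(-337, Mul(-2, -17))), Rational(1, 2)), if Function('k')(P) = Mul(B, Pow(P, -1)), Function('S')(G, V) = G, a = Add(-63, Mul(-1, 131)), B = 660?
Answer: Mul(Rational(1, 97), I, Pow(3202843, Rational(1, 2))) ≈ Mul(18.450, I)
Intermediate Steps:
a = -194 (a = Add(-63, -131) = -194)
Function('k')(P) = Mul(660, Pow(P, -1))
Pow(Add(Function('k')(a), Function('S')(-337, Mul(-2, -17))), Rational(1, 2)) = Pow(Add(Mul(660, Pow(-194, -1)), -337), Rational(1, 2)) = Pow(Add(Mul(660, Rational(-1, 194)), -337), Rational(1, 2)) = Pow(Add(Rational(-330, 97), -337), Rational(1, 2)) = Pow(Rational(-33019, 97), Rational(1, 2)) = Mul(Rational(1, 97), I, Pow(3202843, Rational(1, 2)))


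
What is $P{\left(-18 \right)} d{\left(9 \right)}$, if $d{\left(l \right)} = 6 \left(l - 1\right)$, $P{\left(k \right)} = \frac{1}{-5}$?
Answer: $- \frac{48}{5} \approx -9.6$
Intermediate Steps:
$P{\left(k \right)} = - \frac{1}{5}$
$d{\left(l \right)} = -6 + 6 l$ ($d{\left(l \right)} = 6 \left(-1 + l\right) = -6 + 6 l$)
$P{\left(-18 \right)} d{\left(9 \right)} = - \frac{-6 + 6 \cdot 9}{5} = - \frac{-6 + 54}{5} = \left(- \frac{1}{5}\right) 48 = - \frac{48}{5}$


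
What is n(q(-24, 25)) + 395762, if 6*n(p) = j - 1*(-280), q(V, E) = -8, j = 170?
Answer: 395837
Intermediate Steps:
n(p) = 75 (n(p) = (170 - 1*(-280))/6 = (170 + 280)/6 = (⅙)*450 = 75)
n(q(-24, 25)) + 395762 = 75 + 395762 = 395837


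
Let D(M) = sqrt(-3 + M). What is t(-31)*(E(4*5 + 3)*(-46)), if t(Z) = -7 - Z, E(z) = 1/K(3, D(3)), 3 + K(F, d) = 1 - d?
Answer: 552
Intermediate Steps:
K(F, d) = -2 - d (K(F, d) = -3 + (1 - d) = -2 - d)
E(z) = -1/2 (E(z) = 1/(-2 - sqrt(-3 + 3)) = 1/(-2 - sqrt(0)) = 1/(-2 - 1*0) = 1/(-2 + 0) = 1/(-2) = -1/2)
t(-31)*(E(4*5 + 3)*(-46)) = (-7 - 1*(-31))*(-1/2*(-46)) = (-7 + 31)*23 = 24*23 = 552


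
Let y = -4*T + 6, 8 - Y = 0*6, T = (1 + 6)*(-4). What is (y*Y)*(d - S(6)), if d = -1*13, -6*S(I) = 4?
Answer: -34928/3 ≈ -11643.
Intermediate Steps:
S(I) = -⅔ (S(I) = -⅙*4 = -⅔)
T = -28 (T = 7*(-4) = -28)
d = -13
Y = 8 (Y = 8 - 0*6 = 8 - 1*0 = 8 + 0 = 8)
y = 118 (y = -4*(-28) + 6 = 112 + 6 = 118)
(y*Y)*(d - S(6)) = (118*8)*(-13 - 1*(-⅔)) = 944*(-13 + ⅔) = 944*(-37/3) = -34928/3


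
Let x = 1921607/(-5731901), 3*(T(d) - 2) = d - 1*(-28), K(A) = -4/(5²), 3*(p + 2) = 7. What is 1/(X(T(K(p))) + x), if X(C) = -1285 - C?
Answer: -143297525/185801755882 ≈ -0.00077124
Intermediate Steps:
p = ⅓ (p = -2 + (⅓)*7 = -2 + 7/3 = ⅓ ≈ 0.33333)
K(A) = -4/25
T(d) = 34/3 + d/3 (T(d) = 2 + (d - 1*(-28))/3 = 2 + (d + 28)/3 = 2 + (28 + d)/3 = 2 + (28/3 + d/3) = 34/3 + d/3)
x = -1921607/5731901 (x = 1921607*(-1/5731901) = -1921607/5731901 ≈ -0.33525)
1/(X(T(K(p))) + x) = 1/((-1285 - (34/3 + (⅓)*(-4/25))) - 1921607/5731901) = 1/((-1285 - (34/3 - 4/75)) - 1921607/5731901) = 1/((-1285 - 1*282/25) - 1921607/5731901) = 1/((-1285 - 282/25) - 1921607/5731901) = 1/(-32407/25 - 1921607/5731901) = 1/(-185801755882/143297525) = -143297525/185801755882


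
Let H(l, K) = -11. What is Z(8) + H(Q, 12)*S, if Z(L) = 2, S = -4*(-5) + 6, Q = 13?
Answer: -284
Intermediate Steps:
S = 26 (S = 20 + 6 = 26)
Z(8) + H(Q, 12)*S = 2 - 11*26 = 2 - 286 = -284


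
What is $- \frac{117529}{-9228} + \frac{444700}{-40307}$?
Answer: $\frac{633549803}{371952996} \approx 1.7033$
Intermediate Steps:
$- \frac{117529}{-9228} + \frac{444700}{-40307} = \left(-117529\right) \left(- \frac{1}{9228}\right) + 444700 \left(- \frac{1}{40307}\right) = \frac{117529}{9228} - \frac{444700}{40307} = \frac{633549803}{371952996}$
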